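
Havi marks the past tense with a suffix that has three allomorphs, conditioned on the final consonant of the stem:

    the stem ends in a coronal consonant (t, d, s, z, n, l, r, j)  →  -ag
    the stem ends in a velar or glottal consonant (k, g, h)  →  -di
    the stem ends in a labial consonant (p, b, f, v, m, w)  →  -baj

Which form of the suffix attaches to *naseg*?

-di

*naseg*: final consonant = /g/, velar/glottal → -di.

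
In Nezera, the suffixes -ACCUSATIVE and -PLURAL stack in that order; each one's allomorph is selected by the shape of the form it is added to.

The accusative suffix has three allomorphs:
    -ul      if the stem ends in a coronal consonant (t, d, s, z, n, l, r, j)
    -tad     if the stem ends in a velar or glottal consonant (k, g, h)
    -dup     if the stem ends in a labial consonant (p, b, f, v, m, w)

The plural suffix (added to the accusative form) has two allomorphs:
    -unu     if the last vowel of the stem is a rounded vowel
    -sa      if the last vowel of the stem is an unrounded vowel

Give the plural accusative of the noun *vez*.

vezulunu

Since the final consonant of *vez* is /z/ (coronal), it takes -ul, giving *vezul*.
The accusative form *vezul*: last vowel = /u/, a rounded vowel → -unu → *vezulunu*.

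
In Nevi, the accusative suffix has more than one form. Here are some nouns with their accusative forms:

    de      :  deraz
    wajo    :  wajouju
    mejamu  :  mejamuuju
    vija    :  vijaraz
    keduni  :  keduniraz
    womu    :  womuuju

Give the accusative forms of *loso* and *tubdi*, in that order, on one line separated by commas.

losouju, tubdiraz

The alternation tracks the last vowel of the stem — -uju when the last vowel of the stem is a rounded vowel (*wajo*, *mejamu*, *womu*); -raz when the last vowel of the stem is an unrounded vowel (*de*, *vija*, *keduni*).
The last vowel of *loso* is /o/, which is a rounded vowel, so the suffix is -uju, giving *losouju*.
Since the last vowel of *tubdi* is /i/ (an unrounded vowel), it takes -raz, giving *tubdiraz*.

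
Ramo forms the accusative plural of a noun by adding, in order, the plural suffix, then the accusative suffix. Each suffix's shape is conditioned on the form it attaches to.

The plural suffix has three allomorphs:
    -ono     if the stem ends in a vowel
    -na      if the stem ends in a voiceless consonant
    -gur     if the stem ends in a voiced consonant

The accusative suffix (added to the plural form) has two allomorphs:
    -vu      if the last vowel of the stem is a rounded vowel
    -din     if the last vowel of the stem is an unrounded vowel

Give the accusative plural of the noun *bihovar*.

*bihovar* — final sound /r/ (a voiced consonant) → -gur → *bihovargur*.
The plural form *bihovargur*: last vowel = /u/, a rounded vowel → -vu → *bihovargurvu*.

bihovargurvu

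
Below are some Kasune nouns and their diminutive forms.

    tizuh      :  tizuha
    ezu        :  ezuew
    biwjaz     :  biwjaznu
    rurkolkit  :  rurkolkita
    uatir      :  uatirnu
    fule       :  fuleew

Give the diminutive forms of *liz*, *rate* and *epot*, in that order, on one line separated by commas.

liznu, rateew, epota

The suffix is conditioned by the final sound: -a when the stem ends in a voiceless consonant (*tizuh*, *rurkolkit*); -nu when the stem ends in a voiced consonant (*biwjaz*, *uatir*); -ew when the stem ends in a vowel (*ezu*, *fule*).
Since the final sound of *liz* is /z/ (a voiced consonant), it takes -nu, giving *liznu*.
*rate* — final sound /e/ (a vowel) → -ew → *rateew*.
Since the final sound of *epot* is /t/ (a voiceless consonant), it takes -a, giving *epota*.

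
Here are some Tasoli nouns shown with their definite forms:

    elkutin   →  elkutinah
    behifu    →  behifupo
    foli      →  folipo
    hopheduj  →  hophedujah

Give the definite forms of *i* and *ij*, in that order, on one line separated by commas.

ipo, ijah

The alternation tracks the final sound of the stem — -ah when the stem ends in a consonant (*elkutin*, *hopheduj*); -po when the stem ends in a vowel (*behifu*, *foli*).
*i*: final sound = /i/, a vowel → -po → *ipo*.
*ij* — final sound /j/ (a consonant) → -ah → *ijah*.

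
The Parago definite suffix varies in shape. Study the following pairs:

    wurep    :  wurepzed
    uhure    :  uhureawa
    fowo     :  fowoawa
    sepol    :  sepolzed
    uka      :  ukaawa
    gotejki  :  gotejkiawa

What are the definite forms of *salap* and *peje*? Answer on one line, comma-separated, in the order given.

The pattern is consonant vs. vowel: -zed when the stem ends in a consonant (*wurep*, *sepol*); -awa when the stem ends in a vowel (*uhure*, *fowo*, *uka*, *gotejki*).
Since the final sound of *salap* is /p/ (a consonant), it takes -zed, giving *salapzed*.
*peje*: final sound = /e/, a vowel → -awa → *pejeawa*.

salapzed, pejeawa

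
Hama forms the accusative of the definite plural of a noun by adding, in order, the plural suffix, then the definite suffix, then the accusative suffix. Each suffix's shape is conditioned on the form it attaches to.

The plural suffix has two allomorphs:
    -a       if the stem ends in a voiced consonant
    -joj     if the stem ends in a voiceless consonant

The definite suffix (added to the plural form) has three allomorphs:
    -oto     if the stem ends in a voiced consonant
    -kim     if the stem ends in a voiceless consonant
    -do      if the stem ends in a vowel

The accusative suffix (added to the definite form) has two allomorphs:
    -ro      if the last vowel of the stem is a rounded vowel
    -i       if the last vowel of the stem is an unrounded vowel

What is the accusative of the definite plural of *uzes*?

uzesjojotoro

Since the final consonant of *uzes* is /s/ (voiceless), it takes -joj, giving *uzesjoj*.
The plural form *uzesjoj* — final sound /j/ (a voiced consonant) → -oto → *uzesjojoto*.
The definite form *uzesjojoto*: last vowel = /o/, a rounded vowel → -ro → *uzesjojotoro*.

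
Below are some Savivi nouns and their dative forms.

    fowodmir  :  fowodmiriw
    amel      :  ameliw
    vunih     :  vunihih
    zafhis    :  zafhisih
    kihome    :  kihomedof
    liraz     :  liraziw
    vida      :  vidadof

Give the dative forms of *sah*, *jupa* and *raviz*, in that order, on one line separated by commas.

sahih, jupadof, raviziw

Looking at the final sound of each stem: -ih when the stem ends in a voiceless consonant (*vunih*, *zafhis*); -iw when the stem ends in a voiced consonant (*fowodmir*, *amel*, *liraz*); -dof when the stem ends in a vowel (*kihome*, *vida*).
The final sound of *sah* is /h/, which is a voiceless consonant, so the suffix is -ih, giving *sahih*.
The final sound of *jupa* is /a/, which is a vowel, so the suffix is -dof, giving *jupadof*.
Since the final sound of *raviz* is /z/ (a voiced consonant), it takes -iw, giving *raviziw*.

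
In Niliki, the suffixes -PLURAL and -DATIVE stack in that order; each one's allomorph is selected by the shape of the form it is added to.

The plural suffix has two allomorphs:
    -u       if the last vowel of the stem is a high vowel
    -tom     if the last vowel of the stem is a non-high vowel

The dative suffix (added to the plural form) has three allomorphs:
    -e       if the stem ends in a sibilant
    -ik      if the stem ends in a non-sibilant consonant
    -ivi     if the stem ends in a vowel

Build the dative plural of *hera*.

heratomik

*hera*: last vowel = /a/, a non-high vowel → -tom → *heratom*.
Since the final sound of the plural form *heratom* is /m/ (a non-sibilant consonant), it takes -ik, giving *heratomik*.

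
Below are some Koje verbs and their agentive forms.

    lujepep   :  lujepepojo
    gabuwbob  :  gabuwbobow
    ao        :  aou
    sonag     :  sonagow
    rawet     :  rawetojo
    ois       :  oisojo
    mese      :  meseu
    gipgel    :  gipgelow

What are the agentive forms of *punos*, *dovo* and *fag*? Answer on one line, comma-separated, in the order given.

punosojo, dovou, fagow

The pattern is voicing of the final sound: -ojo when the stem ends in a voiceless consonant (*lujepep*, *rawet*, *ois*); -ow when the stem ends in a voiced consonant (*gabuwbob*, *sonag*, *gipgel*); -u when the stem ends in a vowel (*ao*, *mese*).
Since the final sound of *punos* is /s/ (a voiceless consonant), it takes -ojo, giving *punosojo*.
*dovo* — final sound /o/ (a vowel) → -u → *dovou*.
The final sound of *fag* is /g/, which is a voiced consonant, so the suffix is -ow, giving *fagow*.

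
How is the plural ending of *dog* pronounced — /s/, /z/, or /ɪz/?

/z/

The stem *dog* ends in a voiced non-sibilant sound.
The plural suffix surfaces as /ɪz/ after sibilants, /s/ after other voiceless consonants, and /z/ after other voiced sounds.
So the plural -s on *dog* is pronounced /z/.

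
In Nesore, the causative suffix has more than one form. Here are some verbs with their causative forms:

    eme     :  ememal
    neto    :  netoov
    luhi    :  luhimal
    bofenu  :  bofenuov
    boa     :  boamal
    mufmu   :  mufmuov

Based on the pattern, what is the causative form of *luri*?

lurimal

The alternation tracks the last vowel of the stem — -ov when the last vowel of the stem is a rounded vowel (*neto*, *bofenu*, *mufmu*); -mal when the last vowel of the stem is an unrounded vowel (*eme*, *luhi*, *boa*).
Since the last vowel of *luri* is /i/ (an unrounded vowel), it takes -mal, giving *lurimal*.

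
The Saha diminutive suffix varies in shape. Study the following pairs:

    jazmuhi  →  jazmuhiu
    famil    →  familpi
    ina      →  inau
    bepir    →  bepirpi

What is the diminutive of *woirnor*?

The alternation tracks the final sound of the stem — -pi when the stem ends in a consonant (*famil*, *bepir*); -u when the stem ends in a vowel (*jazmuhi*, *ina*).
Since the final sound of *woirnor* is /r/ (a consonant), it takes -pi, giving *woirnorpi*.

woirnorpi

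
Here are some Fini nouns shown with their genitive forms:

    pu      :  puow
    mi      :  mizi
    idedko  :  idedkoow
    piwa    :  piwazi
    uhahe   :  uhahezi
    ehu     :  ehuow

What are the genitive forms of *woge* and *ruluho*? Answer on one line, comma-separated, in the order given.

wogezi, ruluhoow

The alternation tracks the last vowel of the stem — -ow when the last vowel of the stem is a rounded vowel (*pu*, *idedko*, *ehu*); -zi when the last vowel of the stem is an unrounded vowel (*mi*, *piwa*, *uhahe*).
*woge* — last vowel /e/ (an unrounded vowel) → -zi → *wogezi*.
The last vowel of *ruluho* is /o/, which is a rounded vowel, so the suffix is -ow, giving *ruluhoow*.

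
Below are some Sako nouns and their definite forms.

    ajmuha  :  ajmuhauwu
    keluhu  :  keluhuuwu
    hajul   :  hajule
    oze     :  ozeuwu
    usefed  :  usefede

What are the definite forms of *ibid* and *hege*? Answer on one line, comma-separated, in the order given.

ibide, hegeuwu

The suffix is conditioned by the final sound: -e when the stem ends in a consonant (*hajul*, *usefed*); -uwu when the stem ends in a vowel (*ajmuha*, *keluhu*, *oze*).
Since the final sound of *ibid* is /d/ (a consonant), it takes -e, giving *ibide*.
*hege* — final sound /e/ (a vowel) → -uwu → *hegeuwu*.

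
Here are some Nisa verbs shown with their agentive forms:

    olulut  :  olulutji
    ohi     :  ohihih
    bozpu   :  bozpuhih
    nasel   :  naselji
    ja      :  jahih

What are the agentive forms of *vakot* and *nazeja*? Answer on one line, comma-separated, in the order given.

vakotji, nazejahih

Looking at the final sound of each stem: -ji when the stem ends in a consonant (*olulut*, *nasel*); -hih when the stem ends in a vowel (*ohi*, *bozpu*, *ja*).
Since the final sound of *vakot* is /t/ (a consonant), it takes -ji, giving *vakotji*.
*nazeja* — final sound /a/ (a vowel) → -hih → *nazejahih*.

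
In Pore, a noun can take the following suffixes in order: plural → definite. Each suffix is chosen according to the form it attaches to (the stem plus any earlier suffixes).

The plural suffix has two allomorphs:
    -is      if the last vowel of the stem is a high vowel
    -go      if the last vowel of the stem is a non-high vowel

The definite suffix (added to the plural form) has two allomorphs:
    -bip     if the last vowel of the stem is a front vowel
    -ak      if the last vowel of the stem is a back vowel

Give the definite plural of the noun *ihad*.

ihadgoak

*ihad* — last vowel /a/ (a non-high vowel) → -go → *ihadgo*.
The plural form *ihadgo*: last vowel = /o/, a back vowel → -ak → *ihadgoak*.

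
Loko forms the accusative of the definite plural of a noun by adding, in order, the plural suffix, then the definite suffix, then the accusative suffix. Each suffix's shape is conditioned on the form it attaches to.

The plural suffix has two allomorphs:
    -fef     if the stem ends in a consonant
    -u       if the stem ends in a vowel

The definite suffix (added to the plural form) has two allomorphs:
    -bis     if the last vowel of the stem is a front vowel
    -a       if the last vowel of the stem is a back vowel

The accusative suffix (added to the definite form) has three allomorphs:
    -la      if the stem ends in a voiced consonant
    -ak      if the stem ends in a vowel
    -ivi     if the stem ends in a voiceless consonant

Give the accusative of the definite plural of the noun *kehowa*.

kehowauaak

*kehowa* — final sound /a/ (a vowel) → -u → *kehowau*.
The plural form *kehowau* — last vowel /u/ (a back vowel) → -a → *kehowaua*.
The final sound of the definite form *kehowaua* is /a/, which is a vowel, so the accusative suffix is -ak, giving *kehowauaak*.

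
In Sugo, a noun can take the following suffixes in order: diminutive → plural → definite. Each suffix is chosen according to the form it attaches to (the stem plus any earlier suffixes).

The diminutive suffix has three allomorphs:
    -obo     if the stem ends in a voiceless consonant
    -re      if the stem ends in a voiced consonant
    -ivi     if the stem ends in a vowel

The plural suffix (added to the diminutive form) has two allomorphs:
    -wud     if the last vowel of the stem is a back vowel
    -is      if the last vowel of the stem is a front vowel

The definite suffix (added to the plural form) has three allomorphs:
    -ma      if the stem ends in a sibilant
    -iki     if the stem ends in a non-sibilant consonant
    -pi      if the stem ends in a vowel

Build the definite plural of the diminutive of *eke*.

ekeiviisma

*eke* — final sound /e/ (a vowel) → -ivi → *ekeivi*.
The last vowel of the diminutive form *ekeivi* is /i/, which is a front vowel, so the plural suffix is -is, giving *ekeiviis*.
The final sound of the plural form *ekeiviis* is /s/, which is a sibilant, so the definite suffix is -ma, giving *ekeiviisma*.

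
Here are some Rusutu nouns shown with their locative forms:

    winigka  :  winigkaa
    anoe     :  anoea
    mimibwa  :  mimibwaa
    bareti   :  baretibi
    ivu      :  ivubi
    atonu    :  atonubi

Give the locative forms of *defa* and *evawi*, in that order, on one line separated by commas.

The alternation tracks the last vowel of the stem — -bi when the last vowel of the stem is a high vowel (*bareti*, *ivu*, *atonu*); -a when the last vowel of the stem is a non-high vowel (*winigka*, *anoe*, *mimibwa*).
*defa*: last vowel = /a/, a non-high vowel → -a → *defaa*.
The last vowel of *evawi* is /i/, which is a high vowel, so the suffix is -bi, giving *evawibi*.

defaa, evawibi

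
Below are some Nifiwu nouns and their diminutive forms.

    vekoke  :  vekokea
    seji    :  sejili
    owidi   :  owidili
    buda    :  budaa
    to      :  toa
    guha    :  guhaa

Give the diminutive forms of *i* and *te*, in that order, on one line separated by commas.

ili, tea

The pattern is height harmony: -li when the last vowel of the stem is a high vowel (*seji*, *owidi*); -a when the last vowel of the stem is a non-high vowel (*vekoke*, *buda*, *to*, *guha*).
*i* — last vowel /i/ (a high vowel) → -li → *ili*.
The last vowel of *te* is /e/, which is a non-high vowel, so the suffix is -a, giving *tea*.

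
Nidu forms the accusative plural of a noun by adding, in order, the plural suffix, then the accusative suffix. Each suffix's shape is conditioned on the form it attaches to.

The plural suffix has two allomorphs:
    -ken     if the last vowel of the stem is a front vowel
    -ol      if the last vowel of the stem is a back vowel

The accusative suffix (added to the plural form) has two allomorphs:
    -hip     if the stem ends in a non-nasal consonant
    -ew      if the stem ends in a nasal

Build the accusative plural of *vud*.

vudolhip

*vud*: last vowel = /u/, a back vowel → -ol → *vudol*.
The plural form *vudol* — final consonant /l/ (non-nasal) → -hip → *vudolhip*.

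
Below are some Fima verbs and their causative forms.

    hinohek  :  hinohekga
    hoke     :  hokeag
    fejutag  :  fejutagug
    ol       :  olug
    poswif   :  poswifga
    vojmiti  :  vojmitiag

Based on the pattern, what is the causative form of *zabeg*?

zabegug

Looking at the final sound of each stem: -ga when the stem ends in a voiceless consonant (*hinohek*, *poswif*); -ug when the stem ends in a voiced consonant (*fejutag*, *ol*); -ag when the stem ends in a vowel (*hoke*, *vojmiti*).
The final sound of *zabeg* is /g/, which is a voiced consonant, so the suffix is -ug, giving *zabegug*.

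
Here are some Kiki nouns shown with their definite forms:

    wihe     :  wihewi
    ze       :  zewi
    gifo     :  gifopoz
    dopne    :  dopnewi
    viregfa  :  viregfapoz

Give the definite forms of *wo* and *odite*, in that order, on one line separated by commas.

The suffix is conditioned by the last vowel: -wi when the last vowel of the stem is a front vowel (*wihe*, *ze*, *dopne*); -poz when the last vowel of the stem is a back vowel (*gifo*, *viregfa*).
*wo*: last vowel = /o/, a back vowel → -poz → *wopoz*.
*odite*: last vowel = /e/, a front vowel → -wi → *oditewi*.

wopoz, oditewi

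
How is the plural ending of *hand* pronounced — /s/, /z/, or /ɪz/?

/z/

The stem *hand* ends in a voiced non-sibilant sound.
The plural suffix surfaces as /ɪz/ after sibilants, /s/ after other voiceless consonants, and /z/ after other voiced sounds.
So the plural -s on *hand* is pronounced /z/.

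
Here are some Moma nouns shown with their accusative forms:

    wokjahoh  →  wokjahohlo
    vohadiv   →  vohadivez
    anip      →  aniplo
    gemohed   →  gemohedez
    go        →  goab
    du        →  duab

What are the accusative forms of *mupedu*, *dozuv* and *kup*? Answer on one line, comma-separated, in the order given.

The alternation tracks the final sound of the stem — -lo when the stem ends in a voiceless consonant (*wokjahoh*, *anip*); -ez when the stem ends in a voiced consonant (*vohadiv*, *gemohed*); -ab when the stem ends in a vowel (*go*, *du*).
The final sound of *mupedu* is /u/, which is a vowel, so the suffix is -ab, giving *mupeduab*.
*dozuv*: final sound = /v/, a voiced consonant → -ez → *dozuvez*.
Since the final sound of *kup* is /p/ (a voiceless consonant), it takes -lo, giving *kuplo*.

mupeduab, dozuvez, kuplo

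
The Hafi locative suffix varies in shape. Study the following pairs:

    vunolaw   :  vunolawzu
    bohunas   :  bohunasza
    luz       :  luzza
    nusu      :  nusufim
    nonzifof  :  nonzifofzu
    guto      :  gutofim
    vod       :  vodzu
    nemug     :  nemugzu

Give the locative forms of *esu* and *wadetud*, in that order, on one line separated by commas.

esufim, wadetudzu

The suffix is conditioned by the final sound: -za when the stem ends in a sibilant (*bohunas*, *luz*); -zu when the stem ends in a non-sibilant consonant (*vunolaw*, *nonzifof*, *vod*, *nemug*); -fim when the stem ends in a vowel (*nusu*, *guto*).
*esu* — final sound /u/ (a vowel) → -fim → *esufim*.
*wadetud*: final sound = /d/, a non-sibilant consonant → -zu → *wadetudzu*.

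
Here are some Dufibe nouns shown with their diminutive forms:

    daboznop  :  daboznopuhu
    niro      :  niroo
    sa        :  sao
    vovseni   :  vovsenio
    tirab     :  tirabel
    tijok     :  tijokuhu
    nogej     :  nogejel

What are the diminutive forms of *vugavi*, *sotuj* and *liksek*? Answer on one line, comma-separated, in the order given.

vugavio, sotujel, liksekuhu

The pattern is voicing of the final sound: -uhu when the stem ends in a voiceless consonant (*daboznop*, *tijok*); -el when the stem ends in a voiced consonant (*tirab*, *nogej*); -o when the stem ends in a vowel (*niro*, *sa*, *vovseni*).
Since the final sound of *vugavi* is /i/ (a vowel), it takes -o, giving *vugavio*.
The final sound of *sotuj* is /j/, which is a voiced consonant, so the suffix is -el, giving *sotujel*.
*liksek* — final sound /k/ (a voiceless consonant) → -uhu → *liksekuhu*.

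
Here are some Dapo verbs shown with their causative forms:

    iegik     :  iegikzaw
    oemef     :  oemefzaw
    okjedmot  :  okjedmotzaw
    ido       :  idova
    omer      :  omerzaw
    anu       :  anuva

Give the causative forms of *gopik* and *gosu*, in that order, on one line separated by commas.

gopikzaw, gosuva

Looking at the final sound of each stem: -zaw when the stem ends in a consonant (*iegik*, *oemef*, *okjedmot*, *omer*); -va when the stem ends in a vowel (*ido*, *anu*).
*gopik* — final sound /k/ (a consonant) → -zaw → *gopikzaw*.
*gosu* — final sound /u/ (a vowel) → -va → *gosuva*.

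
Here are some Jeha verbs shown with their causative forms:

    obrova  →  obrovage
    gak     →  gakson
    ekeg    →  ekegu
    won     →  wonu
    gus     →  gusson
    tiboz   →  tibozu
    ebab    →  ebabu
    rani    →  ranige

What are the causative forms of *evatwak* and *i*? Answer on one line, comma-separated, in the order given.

evatwakson, ige

The pattern is voicing of the final sound: -son when the stem ends in a voiceless consonant (*gak*, *gus*); -u when the stem ends in a voiced consonant (*ekeg*, *won*, *tiboz*, *ebab*); -ge when the stem ends in a vowel (*obrova*, *rani*).
The final sound of *evatwak* is /k/, which is a voiceless consonant, so the suffix is -son, giving *evatwakson*.
Since the final sound of *i* is /i/ (a vowel), it takes -ge, giving *ige*.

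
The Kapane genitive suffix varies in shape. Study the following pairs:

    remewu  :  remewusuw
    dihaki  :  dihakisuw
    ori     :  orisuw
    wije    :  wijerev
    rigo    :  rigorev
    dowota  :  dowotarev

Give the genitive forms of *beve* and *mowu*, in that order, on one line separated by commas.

The alternation tracks the last vowel of the stem — -suw when the last vowel of the stem is a high vowel (*remewu*, *dihaki*, *ori*); -rev when the last vowel of the stem is a non-high vowel (*wije*, *rigo*, *dowota*).
Since the last vowel of *beve* is /e/ (a non-high vowel), it takes -rev, giving *beverev*.
The last vowel of *mowu* is /u/, which is a high vowel, so the suffix is -suw, giving *mowusuw*.

beverev, mowusuw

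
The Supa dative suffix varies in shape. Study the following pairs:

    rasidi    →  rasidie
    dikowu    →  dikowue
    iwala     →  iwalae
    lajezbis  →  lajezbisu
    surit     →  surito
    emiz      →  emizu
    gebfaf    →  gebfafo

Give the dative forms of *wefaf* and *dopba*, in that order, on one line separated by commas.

wefafo, dopbae

The alternation tracks the final sound of the stem — -u when the stem ends in a sibilant (*lajezbis*, *emiz*); -o when the stem ends in a non-sibilant consonant (*surit*, *gebfaf*); -e when the stem ends in a vowel (*rasidi*, *dikowu*, *iwala*).
*wefaf*: final sound = /f/, a non-sibilant consonant → -o → *wefafo*.
The final sound of *dopba* is /a/, which is a vowel, so the suffix is -e, giving *dopbae*.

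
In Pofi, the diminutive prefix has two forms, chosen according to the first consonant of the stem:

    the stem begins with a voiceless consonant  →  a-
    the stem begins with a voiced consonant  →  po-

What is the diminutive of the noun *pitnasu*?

apitnasu

*pitnasu* — first consonant /p/ (voiceless) → a- → *apitnasu*.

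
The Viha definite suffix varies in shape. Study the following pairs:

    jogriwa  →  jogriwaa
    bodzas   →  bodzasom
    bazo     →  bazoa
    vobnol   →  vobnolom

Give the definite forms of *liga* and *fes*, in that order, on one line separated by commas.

The pattern is consonant vs. vowel: -om when the stem ends in a consonant (*bodzas*, *vobnol*); -a when the stem ends in a vowel (*jogriwa*, *bazo*).
*liga*: final sound = /a/, a vowel → -a → *ligaa*.
*fes*: final sound = /s/, a consonant → -om → *fesom*.

ligaa, fesom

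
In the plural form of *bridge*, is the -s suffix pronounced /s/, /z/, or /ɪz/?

/ɪz/

The stem *bridge* ends in a sibilant (/s, z, ʃ, ʒ, tʃ, dʒ/).
The plural suffix surfaces as /ɪz/ after sibilants, /s/ after other voiceless consonants, and /z/ after other voiced sounds.
So the plural -s on *bridge* is pronounced /ɪz/.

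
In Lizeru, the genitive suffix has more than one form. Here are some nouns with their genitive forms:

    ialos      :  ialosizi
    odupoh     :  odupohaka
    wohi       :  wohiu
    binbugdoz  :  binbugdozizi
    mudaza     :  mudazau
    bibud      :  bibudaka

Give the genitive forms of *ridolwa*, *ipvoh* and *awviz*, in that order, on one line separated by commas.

Looking at the final sound of each stem: -izi when the stem ends in a sibilant (*ialos*, *binbugdoz*); -aka when the stem ends in a non-sibilant consonant (*odupoh*, *bibud*); -u when the stem ends in a vowel (*wohi*, *mudaza*).
The final sound of *ridolwa* is /a/, which is a vowel, so the suffix is -u, giving *ridolwau*.
Since the final sound of *ipvoh* is /h/ (a non-sibilant consonant), it takes -aka, giving *ipvohaka*.
The final sound of *awviz* is /z/, which is a sibilant, so the suffix is -izi, giving *awvizizi*.

ridolwau, ipvohaka, awvizizi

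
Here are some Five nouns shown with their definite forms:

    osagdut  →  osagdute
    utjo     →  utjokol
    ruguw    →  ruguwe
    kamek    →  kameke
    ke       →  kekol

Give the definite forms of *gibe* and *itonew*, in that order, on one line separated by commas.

The alternation tracks the final sound of the stem — -e when the stem ends in a consonant (*osagdut*, *ruguw*, *kamek*); -kol when the stem ends in a vowel (*utjo*, *ke*).
*gibe* — final sound /e/ (a vowel) → -kol → *gibekol*.
*itonew*: final sound = /w/, a consonant → -e → *itonewe*.

gibekol, itonewe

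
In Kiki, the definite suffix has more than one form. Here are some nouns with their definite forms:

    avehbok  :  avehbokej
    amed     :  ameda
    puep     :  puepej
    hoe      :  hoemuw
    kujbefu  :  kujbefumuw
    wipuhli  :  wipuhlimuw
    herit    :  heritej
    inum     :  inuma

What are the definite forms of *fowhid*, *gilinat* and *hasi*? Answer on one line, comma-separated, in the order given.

The alternation tracks the final sound of the stem — -ej when the stem ends in a voiceless consonant (*avehbok*, *puep*, *herit*); -a when the stem ends in a voiced consonant (*amed*, *inum*); -muw when the stem ends in a vowel (*hoe*, *kujbefu*, *wipuhli*).
Since the final sound of *fowhid* is /d/ (a voiced consonant), it takes -a, giving *fowhida*.
*gilinat* — final sound /t/ (a voiceless consonant) → -ej → *gilinatej*.
Since the final sound of *hasi* is /i/ (a vowel), it takes -muw, giving *hasimuw*.

fowhida, gilinatej, hasimuw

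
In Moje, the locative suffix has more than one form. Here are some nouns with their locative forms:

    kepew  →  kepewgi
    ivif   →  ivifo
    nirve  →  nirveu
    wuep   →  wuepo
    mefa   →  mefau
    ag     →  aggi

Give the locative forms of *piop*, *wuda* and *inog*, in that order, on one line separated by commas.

The suffix is conditioned by the final sound: -o when the stem ends in a voiceless consonant (*ivif*, *wuep*); -gi when the stem ends in a voiced consonant (*kepew*, *ag*); -u when the stem ends in a vowel (*nirve*, *mefa*).
*piop*: final sound = /p/, a voiceless consonant → -o → *piopo*.
*wuda* — final sound /a/ (a vowel) → -u → *wudau*.
*inog*: final sound = /g/, a voiced consonant → -gi → *inoggi*.

piopo, wudau, inoggi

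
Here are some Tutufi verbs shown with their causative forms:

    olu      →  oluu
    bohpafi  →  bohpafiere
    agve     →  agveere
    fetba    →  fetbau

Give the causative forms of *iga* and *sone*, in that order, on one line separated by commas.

igau, soneere

The alternation tracks the last vowel of the stem — -ere when the last vowel of the stem is a front vowel (*bohpafi*, *agve*); -u when the last vowel of the stem is a back vowel (*olu*, *fetba*).
*iga* — last vowel /a/ (a back vowel) → -u → *igau*.
*sone* — last vowel /e/ (a front vowel) → -ere → *soneere*.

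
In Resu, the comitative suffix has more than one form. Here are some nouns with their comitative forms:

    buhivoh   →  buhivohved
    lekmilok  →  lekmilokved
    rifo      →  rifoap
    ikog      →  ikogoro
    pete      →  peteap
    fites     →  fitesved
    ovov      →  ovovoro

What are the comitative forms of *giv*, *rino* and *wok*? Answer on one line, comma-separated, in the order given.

The alternation tracks the final sound of the stem — -ved when the stem ends in a voiceless consonant (*buhivoh*, *lekmilok*, *fites*); -oro when the stem ends in a voiced consonant (*ikog*, *ovov*); -ap when the stem ends in a vowel (*rifo*, *pete*).
Since the final sound of *giv* is /v/ (a voiced consonant), it takes -oro, giving *givoro*.
*rino* — final sound /o/ (a vowel) → -ap → *rinoap*.
*wok*: final sound = /k/, a voiceless consonant → -ved → *wokved*.

givoro, rinoap, wokved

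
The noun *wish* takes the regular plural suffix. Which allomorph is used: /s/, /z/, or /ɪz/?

The stem *wish* ends in a sibilant (/s, z, ʃ, ʒ, tʃ, dʒ/).
The plural suffix surfaces as /ɪz/ after sibilants, /s/ after other voiceless consonants, and /z/ after other voiced sounds.
So the plural -s on *wish* is pronounced /ɪz/.

/ɪz/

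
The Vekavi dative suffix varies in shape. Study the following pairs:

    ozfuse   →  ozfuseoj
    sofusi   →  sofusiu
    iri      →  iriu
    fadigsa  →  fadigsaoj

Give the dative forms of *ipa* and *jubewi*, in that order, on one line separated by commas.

Looking at the last vowel of each stem: -u when the last vowel of the stem is a high vowel (*sofusi*, *iri*); -oj when the last vowel of the stem is a non-high vowel (*ozfuse*, *fadigsa*).
*ipa*: last vowel = /a/, a non-high vowel → -oj → *ipaoj*.
*jubewi*: last vowel = /i/, a high vowel → -u → *jubewiu*.

ipaoj, jubewiu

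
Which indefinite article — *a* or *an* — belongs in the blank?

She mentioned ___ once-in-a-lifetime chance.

a

The indefinite article is chosen by the initial *sound* of the following word, not its spelling.
*once-in-a-lifetime* begins with the sound /wʌ/ (*once* pronounced with initial /w/) — a consonant sound.
So the article is *a*: She mentioned a once-in-a-lifetime chance.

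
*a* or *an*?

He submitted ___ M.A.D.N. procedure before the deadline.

The indefinite article is chosen by the initial *sound* of the following word, not its spelling.
The initialism *M.A.D.N.* is read letter by letter; the first letter, M, is pronounced /ɛm/, which begins with a vowel sound.
So the article is *an*: He submitted an M.A.D.N. procedure before the deadline.

an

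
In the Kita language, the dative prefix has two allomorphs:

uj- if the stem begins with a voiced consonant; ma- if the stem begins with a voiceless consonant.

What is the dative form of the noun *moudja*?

*moudja*: first consonant = /m/, voiced → uj- → *ujmoudja*.

ujmoudja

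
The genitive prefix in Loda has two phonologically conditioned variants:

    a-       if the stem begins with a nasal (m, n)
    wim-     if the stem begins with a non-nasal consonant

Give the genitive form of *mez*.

*mez*: first consonant = /m/, a nasal → a- → *amez*.

amez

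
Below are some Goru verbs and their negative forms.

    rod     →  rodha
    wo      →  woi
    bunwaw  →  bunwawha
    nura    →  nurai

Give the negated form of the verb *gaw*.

The suffix is conditioned by the final sound: -ha when the stem ends in a consonant (*rod*, *bunwaw*); -i when the stem ends in a vowel (*wo*, *nura*).
The final sound of *gaw* is /w/, which is a consonant, so the suffix is -ha, giving *gawha*.

gawha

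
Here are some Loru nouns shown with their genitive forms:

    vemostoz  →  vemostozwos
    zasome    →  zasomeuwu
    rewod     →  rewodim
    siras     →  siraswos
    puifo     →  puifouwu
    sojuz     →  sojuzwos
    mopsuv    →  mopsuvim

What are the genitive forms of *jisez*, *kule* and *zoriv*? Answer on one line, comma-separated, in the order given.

jisezwos, kuleuwu, zorivim

The alternation tracks the final sound of the stem — -wos when the stem ends in a sibilant (*vemostoz*, *siras*, *sojuz*); -im when the stem ends in a non-sibilant consonant (*rewod*, *mopsuv*); -uwu when the stem ends in a vowel (*zasome*, *puifo*).
Since the final sound of *jisez* is /z/ (a sibilant), it takes -wos, giving *jisezwos*.
*kule*: final sound = /e/, a vowel → -uwu → *kuleuwu*.
*zoriv* — final sound /v/ (a non-sibilant consonant) → -im → *zorivim*.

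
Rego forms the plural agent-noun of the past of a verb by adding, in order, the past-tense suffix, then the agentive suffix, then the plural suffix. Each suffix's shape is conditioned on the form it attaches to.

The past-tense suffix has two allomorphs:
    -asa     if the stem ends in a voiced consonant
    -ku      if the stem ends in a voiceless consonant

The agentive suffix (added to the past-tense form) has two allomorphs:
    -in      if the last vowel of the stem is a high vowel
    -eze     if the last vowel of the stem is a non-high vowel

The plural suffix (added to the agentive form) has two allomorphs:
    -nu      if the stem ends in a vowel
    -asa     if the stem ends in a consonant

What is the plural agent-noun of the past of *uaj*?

uajasaezenu

*uaj*: final consonant = /j/, voiced → -asa → *uajasa*.
The past-tense form *uajasa*: last vowel = /a/, a non-high vowel → -eze → *uajasaeze*.
Since the final sound of the agentive form *uajasaeze* is /e/ (a vowel), it takes -nu, giving *uajasaezenu*.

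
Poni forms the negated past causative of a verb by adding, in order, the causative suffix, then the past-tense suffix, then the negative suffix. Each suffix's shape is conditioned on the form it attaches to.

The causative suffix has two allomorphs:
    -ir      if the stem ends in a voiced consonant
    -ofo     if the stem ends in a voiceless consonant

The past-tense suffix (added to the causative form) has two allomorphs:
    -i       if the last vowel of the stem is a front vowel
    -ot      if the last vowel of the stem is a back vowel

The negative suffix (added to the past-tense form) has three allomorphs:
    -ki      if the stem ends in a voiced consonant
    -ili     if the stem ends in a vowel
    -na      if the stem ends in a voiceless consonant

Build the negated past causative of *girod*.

girodiriili

The final consonant of *girod* is /d/, which is voiced, so the causative suffix is -ir, giving *girodir*.
Since the last vowel of the causative form *girodir* is /i/ (a front vowel), it takes -i, giving *girodiri*.
Since the final sound of the past-tense form *girodiri* is /i/ (a vowel), it takes -ili, giving *girodiriili*.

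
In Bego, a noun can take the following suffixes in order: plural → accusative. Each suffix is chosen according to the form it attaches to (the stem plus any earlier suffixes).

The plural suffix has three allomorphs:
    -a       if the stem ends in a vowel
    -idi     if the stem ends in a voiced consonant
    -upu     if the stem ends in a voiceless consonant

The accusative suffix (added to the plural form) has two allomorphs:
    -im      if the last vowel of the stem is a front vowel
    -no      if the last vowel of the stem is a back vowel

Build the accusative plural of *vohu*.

*vohu* — final sound /u/ (a vowel) → -a → *vohua*.
The plural form *vohua*: last vowel = /a/, a back vowel → -no → *vohuano*.

vohuano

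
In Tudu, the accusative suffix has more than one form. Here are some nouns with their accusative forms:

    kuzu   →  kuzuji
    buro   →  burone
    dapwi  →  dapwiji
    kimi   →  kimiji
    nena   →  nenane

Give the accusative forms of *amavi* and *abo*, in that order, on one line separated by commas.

Looking at the last vowel of each stem: -ji when the last vowel of the stem is a high vowel (*kuzu*, *dapwi*, *kimi*); -ne when the last vowel of the stem is a non-high vowel (*buro*, *nena*).
*amavi* — last vowel /i/ (a high vowel) → -ji → *amaviji*.
Since the last vowel of *abo* is /o/ (a non-high vowel), it takes -ne, giving *abone*.

amaviji, abone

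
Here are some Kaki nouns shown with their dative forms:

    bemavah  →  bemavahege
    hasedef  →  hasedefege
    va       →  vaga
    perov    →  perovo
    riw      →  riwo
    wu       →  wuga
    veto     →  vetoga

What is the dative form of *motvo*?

Looking at the final sound of each stem: -ege when the stem ends in a voiceless consonant (*bemavah*, *hasedef*); -o when the stem ends in a voiced consonant (*perov*, *riw*); -ga when the stem ends in a vowel (*va*, *wu*, *veto*).
Since the final sound of *motvo* is /o/ (a vowel), it takes -ga, giving *motvoga*.

motvoga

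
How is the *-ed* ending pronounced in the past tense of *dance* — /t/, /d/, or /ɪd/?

The stem *dance* ends in a voiceless consonant other than /t/.
The -ed suffix is realized as /ɪd/ after /t, d/; as /t/ after other voiceless consonants; and as /d/ after other voiced sounds.
So -ed on *dance* is pronounced /t/.

/t/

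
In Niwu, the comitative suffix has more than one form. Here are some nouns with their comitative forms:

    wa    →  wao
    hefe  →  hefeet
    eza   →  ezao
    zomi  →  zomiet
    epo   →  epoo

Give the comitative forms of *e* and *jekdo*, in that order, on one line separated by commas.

Looking at the last vowel of each stem: -et when the last vowel of the stem is a front vowel (*hefe*, *zomi*); -o when the last vowel of the stem is a back vowel (*wa*, *eza*, *epo*).
*e* — last vowel /e/ (a front vowel) → -et → *eet*.
*jekdo*: last vowel = /o/, a back vowel → -o → *jekdoo*.

eet, jekdoo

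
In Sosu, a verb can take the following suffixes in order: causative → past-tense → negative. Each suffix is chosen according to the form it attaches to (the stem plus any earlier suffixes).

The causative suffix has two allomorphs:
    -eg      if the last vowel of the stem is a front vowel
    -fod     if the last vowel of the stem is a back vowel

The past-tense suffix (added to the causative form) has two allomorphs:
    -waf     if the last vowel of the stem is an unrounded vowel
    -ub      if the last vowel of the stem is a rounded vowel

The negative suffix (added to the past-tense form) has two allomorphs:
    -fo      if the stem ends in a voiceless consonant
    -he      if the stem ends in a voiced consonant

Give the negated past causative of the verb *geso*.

gesofodubhe

*geso* — last vowel /o/ (a back vowel) → -fod → *gesofod*.
The causative form *gesofod*: last vowel = /o/, a rounded vowel → -ub → *gesofodub*.
The final consonant of the past-tense form *gesofodub* is /b/, which is voiced, so the negative suffix is -he, giving *gesofodubhe*.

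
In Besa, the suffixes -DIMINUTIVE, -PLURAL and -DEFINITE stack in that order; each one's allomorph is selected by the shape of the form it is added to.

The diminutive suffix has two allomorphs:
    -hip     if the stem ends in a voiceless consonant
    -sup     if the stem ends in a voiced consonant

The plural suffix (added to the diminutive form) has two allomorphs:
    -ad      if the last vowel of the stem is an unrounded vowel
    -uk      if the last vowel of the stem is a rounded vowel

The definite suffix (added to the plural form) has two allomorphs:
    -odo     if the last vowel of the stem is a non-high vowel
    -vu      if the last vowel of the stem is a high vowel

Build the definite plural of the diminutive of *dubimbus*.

*dubimbus* — final consonant /s/ (voiceless) → -hip → *dubimbuship*.
The last vowel of the diminutive form *dubimbuship* is /i/, which is an unrounded vowel, so the plural suffix is -ad, giving *dubimbushipad*.
Since the last vowel of the plural form *dubimbushipad* is /a/ (a non-high vowel), it takes -odo, giving *dubimbushipadodo*.

dubimbushipadodo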